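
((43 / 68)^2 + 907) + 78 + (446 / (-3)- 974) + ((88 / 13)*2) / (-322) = -137.31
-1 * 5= -5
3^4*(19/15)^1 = 513/5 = 102.60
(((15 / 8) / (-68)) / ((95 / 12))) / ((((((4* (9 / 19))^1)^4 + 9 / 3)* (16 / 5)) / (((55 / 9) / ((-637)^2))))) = -1886225 / 1828224652066176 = -0.00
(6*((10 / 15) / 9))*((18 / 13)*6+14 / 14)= 4.14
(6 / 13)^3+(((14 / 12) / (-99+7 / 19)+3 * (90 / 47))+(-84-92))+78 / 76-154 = -7128472111079 / 22059839724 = -323.14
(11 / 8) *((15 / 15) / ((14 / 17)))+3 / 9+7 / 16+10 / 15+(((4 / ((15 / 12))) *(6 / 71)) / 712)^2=3.11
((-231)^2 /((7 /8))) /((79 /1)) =60984 /79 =771.95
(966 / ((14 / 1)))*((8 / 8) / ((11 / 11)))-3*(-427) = 1350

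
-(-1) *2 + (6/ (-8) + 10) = 45/ 4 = 11.25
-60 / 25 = -2.40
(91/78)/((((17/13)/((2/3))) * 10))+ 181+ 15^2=406.06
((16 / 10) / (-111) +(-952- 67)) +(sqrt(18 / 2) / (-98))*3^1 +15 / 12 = -110722403 / 108780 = -1017.86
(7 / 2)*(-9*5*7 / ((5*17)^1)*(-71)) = 31311 / 34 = 920.91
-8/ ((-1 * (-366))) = -4/ 183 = -0.02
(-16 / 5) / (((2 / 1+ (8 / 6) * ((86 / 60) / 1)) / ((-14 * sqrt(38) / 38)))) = 63 * sqrt(38) / 209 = 1.86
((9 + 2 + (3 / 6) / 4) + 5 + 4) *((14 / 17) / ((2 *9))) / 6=1127 / 7344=0.15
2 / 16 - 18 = -143 / 8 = -17.88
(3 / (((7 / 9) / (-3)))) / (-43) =81 / 301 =0.27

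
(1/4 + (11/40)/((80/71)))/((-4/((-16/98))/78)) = 61659/39200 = 1.57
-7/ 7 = -1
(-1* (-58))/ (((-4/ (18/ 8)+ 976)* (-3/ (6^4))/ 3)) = -21141/ 274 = -77.16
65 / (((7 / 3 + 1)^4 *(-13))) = -81 / 2000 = -0.04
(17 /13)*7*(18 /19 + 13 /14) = 8483 /494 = 17.17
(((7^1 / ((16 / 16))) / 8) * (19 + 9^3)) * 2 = 1309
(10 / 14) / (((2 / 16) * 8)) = 5 / 7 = 0.71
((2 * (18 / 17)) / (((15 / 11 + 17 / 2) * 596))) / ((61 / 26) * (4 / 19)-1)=-48906 / 68707625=-0.00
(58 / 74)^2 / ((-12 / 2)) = -841 / 8214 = -0.10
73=73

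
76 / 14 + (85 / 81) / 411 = 1265653 / 233037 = 5.43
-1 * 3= -3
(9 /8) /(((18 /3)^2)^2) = 1 /1152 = 0.00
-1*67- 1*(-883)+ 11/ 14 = 11435/ 14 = 816.79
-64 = -64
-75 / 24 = -3.12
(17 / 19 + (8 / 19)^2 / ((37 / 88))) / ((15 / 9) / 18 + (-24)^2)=949482 / 415522913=0.00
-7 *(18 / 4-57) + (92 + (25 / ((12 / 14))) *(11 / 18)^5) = 461.99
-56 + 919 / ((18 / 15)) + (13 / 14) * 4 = 29969 / 42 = 713.55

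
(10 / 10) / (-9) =-1 / 9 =-0.11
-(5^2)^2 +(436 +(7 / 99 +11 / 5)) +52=-66691 / 495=-134.73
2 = 2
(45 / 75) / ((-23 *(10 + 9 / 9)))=-3 / 1265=-0.00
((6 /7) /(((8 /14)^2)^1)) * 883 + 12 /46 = 426537 /184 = 2318.14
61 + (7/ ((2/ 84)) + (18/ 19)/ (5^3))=843143/ 2375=355.01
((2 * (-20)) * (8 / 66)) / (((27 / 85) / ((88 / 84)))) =-27200 / 1701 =-15.99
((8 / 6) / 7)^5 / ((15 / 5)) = 1024 / 12252303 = 0.00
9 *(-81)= -729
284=284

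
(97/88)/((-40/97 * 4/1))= -9409/14080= -0.67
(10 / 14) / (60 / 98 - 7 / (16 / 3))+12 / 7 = 2668 / 3843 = 0.69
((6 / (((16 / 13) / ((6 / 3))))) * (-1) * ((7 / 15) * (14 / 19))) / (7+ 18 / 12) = -637 / 1615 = -0.39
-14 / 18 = -7 / 9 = -0.78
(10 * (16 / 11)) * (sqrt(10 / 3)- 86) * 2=-27520 / 11 + 320 * sqrt(30) / 33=-2448.71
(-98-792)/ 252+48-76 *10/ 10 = -3973/ 126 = -31.53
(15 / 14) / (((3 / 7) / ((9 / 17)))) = 45 / 34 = 1.32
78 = 78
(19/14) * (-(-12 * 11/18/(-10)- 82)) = 23161/210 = 110.29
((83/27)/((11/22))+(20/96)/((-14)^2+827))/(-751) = -452863/55315656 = -0.01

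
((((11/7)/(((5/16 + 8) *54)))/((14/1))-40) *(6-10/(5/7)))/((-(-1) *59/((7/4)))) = 14076632/1483083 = 9.49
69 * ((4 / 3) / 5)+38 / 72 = 3407 / 180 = 18.93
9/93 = 3/31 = 0.10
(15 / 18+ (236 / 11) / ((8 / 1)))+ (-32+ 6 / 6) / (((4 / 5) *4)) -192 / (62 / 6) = -405157 / 16368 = -24.75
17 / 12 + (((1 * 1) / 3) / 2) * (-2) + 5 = 73 / 12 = 6.08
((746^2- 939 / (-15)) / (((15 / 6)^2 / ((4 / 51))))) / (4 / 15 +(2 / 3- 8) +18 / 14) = -311684016 / 257975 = -1208.19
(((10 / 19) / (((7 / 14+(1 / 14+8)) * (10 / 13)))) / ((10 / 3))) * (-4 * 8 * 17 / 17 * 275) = -4004 / 19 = -210.74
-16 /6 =-8 /3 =-2.67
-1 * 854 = -854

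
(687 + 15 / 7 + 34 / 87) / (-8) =-209963 / 2436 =-86.19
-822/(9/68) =-18632/3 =-6210.67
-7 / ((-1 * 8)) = 7 / 8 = 0.88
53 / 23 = 2.30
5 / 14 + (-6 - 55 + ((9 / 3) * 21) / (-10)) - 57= -4338 / 35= -123.94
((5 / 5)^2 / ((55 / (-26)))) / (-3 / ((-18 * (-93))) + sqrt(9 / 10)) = -12143196 * sqrt(10) / 77062315 - 14508 / 15412463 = -0.50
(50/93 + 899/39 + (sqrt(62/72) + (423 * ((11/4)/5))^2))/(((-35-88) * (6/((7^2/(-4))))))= 49 * sqrt(31)/17712 + 1283150851969/1427587200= 898.84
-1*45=-45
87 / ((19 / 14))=1218 / 19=64.11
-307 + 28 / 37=-11331 / 37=-306.24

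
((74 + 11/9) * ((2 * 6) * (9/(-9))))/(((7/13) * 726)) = -17602/7623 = -2.31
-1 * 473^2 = -223729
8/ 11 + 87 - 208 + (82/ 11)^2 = -7829/ 121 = -64.70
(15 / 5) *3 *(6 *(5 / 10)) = 27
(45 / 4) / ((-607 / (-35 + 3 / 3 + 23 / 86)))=130545 / 208808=0.63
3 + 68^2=4627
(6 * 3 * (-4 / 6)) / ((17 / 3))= -36 / 17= -2.12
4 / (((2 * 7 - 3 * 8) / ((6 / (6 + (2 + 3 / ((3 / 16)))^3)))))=-2 / 4865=-0.00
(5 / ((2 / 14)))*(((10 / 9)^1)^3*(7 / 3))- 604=-1075948 / 2187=-491.97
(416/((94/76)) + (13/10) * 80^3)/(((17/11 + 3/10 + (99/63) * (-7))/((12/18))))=-6885781760/141987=-48495.86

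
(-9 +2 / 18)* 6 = -160 / 3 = -53.33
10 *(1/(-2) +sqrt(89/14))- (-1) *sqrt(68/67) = -5 +2 *sqrt(1139)/67 +5 *sqrt(1246)/7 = 21.22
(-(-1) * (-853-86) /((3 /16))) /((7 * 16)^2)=-0.40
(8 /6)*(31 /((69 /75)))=3100 /69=44.93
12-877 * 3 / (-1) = 2643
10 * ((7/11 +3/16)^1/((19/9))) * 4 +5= 8615/418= 20.61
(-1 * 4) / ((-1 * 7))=4 / 7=0.57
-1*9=-9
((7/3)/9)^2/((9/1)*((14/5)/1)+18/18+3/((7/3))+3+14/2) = 1715/956448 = 0.00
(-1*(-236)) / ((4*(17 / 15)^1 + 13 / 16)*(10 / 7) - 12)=-39648 / 733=-54.09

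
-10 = -10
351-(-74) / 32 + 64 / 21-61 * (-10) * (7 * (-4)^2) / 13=24512101 / 4368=5611.74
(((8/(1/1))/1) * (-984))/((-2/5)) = 19680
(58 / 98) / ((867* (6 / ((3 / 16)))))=29 / 1359456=0.00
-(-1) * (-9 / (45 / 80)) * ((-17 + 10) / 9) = 112 / 9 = 12.44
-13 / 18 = -0.72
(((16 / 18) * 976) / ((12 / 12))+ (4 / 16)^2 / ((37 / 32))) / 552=144457 / 91908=1.57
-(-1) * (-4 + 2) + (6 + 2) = 6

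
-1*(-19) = 19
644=644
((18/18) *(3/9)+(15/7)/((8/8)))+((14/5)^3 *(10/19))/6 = 4.40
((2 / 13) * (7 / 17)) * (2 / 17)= 28 / 3757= 0.01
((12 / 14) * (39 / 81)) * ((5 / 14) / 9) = 65 / 3969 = 0.02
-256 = -256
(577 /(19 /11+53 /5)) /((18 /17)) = 539495 /12204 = 44.21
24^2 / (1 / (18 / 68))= 2592 / 17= 152.47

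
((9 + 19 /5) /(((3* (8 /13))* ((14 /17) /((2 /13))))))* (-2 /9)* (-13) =3536 /945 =3.74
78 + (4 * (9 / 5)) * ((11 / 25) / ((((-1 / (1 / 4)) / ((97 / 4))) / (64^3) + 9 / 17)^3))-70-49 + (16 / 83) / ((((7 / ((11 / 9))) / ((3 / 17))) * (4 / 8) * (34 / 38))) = -3617982598260566722661139296293 / 184249468335006922144437328125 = -19.64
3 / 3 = 1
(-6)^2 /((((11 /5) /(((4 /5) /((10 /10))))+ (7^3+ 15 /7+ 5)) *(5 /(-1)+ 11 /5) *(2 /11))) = -1980 /9881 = -0.20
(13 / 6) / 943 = 13 / 5658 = 0.00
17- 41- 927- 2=-953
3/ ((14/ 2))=3/ 7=0.43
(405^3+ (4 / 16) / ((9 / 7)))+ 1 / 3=2391484519 / 36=66430125.53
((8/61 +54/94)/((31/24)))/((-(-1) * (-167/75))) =-3641400/14842459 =-0.25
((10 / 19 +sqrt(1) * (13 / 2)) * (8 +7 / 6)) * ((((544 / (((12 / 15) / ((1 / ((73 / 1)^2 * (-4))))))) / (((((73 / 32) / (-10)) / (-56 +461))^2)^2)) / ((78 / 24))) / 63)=-26084295660994560000000000 / 261656877253681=-99688935887.23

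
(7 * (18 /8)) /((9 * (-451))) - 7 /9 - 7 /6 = -31633 /16236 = -1.95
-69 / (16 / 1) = -69 / 16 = -4.31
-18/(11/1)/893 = -18/9823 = -0.00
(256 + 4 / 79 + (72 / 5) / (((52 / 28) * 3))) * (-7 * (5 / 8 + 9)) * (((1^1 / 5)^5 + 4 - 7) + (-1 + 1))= 838787380739 / 16046875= 52271.07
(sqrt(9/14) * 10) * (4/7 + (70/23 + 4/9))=29410 * sqrt(14)/3381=32.55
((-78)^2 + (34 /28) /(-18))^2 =2350551988801 /63504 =37014235.15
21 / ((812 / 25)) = 75 / 116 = 0.65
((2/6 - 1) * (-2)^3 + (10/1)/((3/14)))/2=26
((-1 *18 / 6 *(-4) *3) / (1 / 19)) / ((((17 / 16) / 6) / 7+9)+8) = 459648 / 11441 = 40.18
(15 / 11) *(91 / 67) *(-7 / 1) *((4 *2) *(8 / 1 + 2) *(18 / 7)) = -1965600 / 737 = -2667.03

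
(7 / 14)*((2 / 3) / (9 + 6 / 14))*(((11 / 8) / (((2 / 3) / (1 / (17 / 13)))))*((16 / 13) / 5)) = 7 / 510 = 0.01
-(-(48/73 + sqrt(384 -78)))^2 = -1632978/5329 -288 * sqrt(34)/73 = -329.44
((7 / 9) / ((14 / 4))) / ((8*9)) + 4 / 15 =437 / 1620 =0.27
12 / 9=4 / 3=1.33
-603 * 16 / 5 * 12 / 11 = -115776 / 55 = -2105.02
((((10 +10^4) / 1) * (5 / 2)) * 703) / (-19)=-925925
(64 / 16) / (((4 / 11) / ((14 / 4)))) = 77 / 2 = 38.50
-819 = -819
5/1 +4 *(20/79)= 6.01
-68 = -68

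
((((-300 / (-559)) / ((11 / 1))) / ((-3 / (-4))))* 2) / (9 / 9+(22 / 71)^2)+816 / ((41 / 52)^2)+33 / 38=114025949004481 / 86805666662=1313.58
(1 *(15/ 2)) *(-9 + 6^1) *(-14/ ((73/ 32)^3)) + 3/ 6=21032857/ 778034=27.03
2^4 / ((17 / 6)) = 96 / 17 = 5.65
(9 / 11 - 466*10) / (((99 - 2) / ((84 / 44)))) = -1076271 / 11737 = -91.70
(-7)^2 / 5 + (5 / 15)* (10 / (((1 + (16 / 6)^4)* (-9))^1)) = 9.79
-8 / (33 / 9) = -24 / 11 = -2.18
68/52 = 1.31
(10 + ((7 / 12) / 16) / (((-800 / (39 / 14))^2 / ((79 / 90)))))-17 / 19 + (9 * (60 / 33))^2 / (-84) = 468079441893949 / 79100313600000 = 5.92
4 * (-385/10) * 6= -924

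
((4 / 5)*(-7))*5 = -28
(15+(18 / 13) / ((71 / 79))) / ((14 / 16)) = 17448 / 923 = 18.90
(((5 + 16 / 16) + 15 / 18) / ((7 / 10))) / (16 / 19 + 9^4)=779 / 523635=0.00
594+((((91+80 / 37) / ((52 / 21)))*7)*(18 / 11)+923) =20613275 / 10582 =1947.96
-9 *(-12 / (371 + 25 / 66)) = 7128 / 24511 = 0.29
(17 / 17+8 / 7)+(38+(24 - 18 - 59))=-90 / 7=-12.86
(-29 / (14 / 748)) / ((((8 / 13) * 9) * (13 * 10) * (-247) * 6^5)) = 0.00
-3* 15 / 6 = -15 / 2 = -7.50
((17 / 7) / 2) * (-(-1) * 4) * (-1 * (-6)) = 204 / 7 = 29.14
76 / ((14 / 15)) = 570 / 7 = 81.43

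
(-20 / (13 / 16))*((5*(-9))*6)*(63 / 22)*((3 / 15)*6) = 3265920 / 143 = 22838.60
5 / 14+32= 453 / 14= 32.36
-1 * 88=-88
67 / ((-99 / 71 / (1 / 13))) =-4757 / 1287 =-3.70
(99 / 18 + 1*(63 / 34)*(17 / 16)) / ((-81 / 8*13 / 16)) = -956 / 1053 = -0.91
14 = 14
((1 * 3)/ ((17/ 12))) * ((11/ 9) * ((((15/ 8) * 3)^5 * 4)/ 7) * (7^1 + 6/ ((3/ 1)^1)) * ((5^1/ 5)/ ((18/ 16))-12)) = -50745234375/ 60928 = -832872.15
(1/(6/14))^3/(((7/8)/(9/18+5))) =2156/27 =79.85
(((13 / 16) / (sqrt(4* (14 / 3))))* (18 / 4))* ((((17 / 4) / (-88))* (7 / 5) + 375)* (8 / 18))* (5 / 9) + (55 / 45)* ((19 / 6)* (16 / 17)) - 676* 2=-618896 / 459 + 8578453* sqrt(42) / 709632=-1270.01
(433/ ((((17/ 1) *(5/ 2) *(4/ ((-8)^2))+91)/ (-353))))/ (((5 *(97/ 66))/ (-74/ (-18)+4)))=-7855215808/ 4360635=-1801.39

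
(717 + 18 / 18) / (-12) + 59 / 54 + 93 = 925 / 27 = 34.26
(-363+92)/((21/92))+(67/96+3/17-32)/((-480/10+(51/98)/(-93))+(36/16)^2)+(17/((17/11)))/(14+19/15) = -202354839284509/170649413634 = -1185.79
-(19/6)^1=-3.17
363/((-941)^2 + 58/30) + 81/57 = 358724043/252362636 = 1.42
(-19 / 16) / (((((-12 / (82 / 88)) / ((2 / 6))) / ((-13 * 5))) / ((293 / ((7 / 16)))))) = -14836055 / 11088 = -1338.03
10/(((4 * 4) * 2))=5/16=0.31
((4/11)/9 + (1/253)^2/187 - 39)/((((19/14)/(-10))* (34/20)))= 5875808556800/34795868481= 168.87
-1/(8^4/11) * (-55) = 605/4096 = 0.15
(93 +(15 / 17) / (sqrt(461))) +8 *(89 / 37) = 15 *sqrt(461) / 7837 +4153 / 37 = 112.28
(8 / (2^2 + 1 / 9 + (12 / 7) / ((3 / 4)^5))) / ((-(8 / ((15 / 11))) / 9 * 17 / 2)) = -153090 / 1201849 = -0.13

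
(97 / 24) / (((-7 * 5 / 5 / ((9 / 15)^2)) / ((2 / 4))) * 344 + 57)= -0.00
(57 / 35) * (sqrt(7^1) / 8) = 57 * sqrt(7) / 280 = 0.54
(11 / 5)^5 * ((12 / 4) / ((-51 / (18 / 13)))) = -2898918 / 690625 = -4.20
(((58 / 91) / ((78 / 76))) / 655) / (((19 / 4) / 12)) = 1856 / 774865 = 0.00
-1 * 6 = -6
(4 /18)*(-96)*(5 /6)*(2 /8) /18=-20 /81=-0.25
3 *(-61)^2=11163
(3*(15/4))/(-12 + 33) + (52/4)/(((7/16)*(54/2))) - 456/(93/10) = -1110773/23436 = -47.40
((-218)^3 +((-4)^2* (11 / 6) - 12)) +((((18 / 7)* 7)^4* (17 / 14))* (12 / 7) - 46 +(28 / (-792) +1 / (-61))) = -6002104405837 / 591822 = -10141739.25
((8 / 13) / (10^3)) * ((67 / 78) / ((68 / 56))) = 469 / 1077375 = 0.00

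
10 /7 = 1.43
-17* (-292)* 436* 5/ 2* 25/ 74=67634500/ 37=1827959.46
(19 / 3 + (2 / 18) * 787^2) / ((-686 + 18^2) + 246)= -309713 / 522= -593.32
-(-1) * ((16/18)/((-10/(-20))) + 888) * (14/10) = 1245.69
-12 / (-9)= 4 / 3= 1.33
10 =10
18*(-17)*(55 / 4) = -8415 / 2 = -4207.50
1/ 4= 0.25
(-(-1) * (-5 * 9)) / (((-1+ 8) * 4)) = -45 / 28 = -1.61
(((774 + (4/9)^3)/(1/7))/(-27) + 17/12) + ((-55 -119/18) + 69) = -15107401/78732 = -191.88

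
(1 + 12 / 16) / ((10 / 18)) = 63 / 20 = 3.15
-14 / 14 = -1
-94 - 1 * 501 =-595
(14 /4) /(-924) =-0.00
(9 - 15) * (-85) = 510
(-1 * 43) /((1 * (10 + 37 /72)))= -3096 /757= -4.09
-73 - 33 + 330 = 224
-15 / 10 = -3 / 2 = -1.50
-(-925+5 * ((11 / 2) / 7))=12895 / 14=921.07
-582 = -582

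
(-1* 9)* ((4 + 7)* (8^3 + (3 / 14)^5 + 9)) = -27740448153 / 537824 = -51579.04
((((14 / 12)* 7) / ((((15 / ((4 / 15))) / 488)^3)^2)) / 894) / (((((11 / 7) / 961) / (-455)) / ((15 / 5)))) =-3251265802.54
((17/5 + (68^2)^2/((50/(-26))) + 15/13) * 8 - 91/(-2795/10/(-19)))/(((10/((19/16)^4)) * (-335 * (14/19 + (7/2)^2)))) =1538929268401905067/378532976640000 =4065.51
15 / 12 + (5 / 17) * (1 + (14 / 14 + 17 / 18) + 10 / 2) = 2195 / 612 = 3.59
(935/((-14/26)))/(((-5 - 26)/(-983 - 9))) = -388960/7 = -55565.71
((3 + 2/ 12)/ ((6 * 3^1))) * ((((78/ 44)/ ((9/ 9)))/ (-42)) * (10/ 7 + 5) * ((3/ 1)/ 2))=-1235/ 17248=-0.07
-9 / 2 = -4.50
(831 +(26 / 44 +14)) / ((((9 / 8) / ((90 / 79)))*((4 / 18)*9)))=428.15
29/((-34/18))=-261/17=-15.35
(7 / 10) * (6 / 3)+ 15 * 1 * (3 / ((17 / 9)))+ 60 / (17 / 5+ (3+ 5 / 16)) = 519776 / 15215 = 34.16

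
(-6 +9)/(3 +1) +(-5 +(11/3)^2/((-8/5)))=-911/72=-12.65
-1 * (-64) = 64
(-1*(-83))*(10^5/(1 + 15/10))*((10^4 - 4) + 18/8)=33194190000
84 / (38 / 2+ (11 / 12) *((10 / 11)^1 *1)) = 72 / 17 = 4.24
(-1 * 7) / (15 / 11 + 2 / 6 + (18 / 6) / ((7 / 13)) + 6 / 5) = -8085 / 9781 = -0.83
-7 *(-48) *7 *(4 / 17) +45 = 10173 / 17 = 598.41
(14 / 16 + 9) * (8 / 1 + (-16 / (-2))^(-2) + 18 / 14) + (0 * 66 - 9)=296937 / 3584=82.85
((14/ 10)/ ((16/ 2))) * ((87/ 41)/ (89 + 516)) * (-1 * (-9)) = 5481/ 992200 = 0.01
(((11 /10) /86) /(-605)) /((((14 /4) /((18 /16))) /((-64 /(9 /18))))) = 72 /82775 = 0.00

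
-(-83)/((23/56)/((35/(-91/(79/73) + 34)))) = -12851720/91011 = -141.21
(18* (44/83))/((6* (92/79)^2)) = 205953/175628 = 1.17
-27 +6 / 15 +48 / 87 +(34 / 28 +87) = 126197 / 2030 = 62.17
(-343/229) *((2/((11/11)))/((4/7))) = -2401/458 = -5.24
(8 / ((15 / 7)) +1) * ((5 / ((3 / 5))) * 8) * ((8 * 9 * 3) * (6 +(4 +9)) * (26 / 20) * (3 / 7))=5050656 / 7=721522.29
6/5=1.20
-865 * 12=-10380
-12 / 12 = -1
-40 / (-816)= 5 / 102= 0.05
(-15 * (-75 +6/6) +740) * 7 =12950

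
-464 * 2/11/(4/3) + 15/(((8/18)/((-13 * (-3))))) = 55131/44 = 1252.98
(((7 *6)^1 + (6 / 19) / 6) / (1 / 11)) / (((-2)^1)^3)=-8789 / 152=-57.82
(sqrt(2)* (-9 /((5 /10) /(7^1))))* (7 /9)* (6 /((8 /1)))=-147* sqrt(2) /2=-103.94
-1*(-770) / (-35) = -22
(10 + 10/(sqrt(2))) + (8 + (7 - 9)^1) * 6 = 5 * sqrt(2) + 46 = 53.07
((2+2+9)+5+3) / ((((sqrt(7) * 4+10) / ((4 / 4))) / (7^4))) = -84035 / 2+16807 * sqrt(7) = 2449.64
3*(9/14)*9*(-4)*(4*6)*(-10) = 116640/7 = 16662.86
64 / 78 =32 / 39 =0.82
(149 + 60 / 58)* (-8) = -34808 / 29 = -1200.28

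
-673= -673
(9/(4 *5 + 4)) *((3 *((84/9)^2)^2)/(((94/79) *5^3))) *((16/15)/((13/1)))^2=0.39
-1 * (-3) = 3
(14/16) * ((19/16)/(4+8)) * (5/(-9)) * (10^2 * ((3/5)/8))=-3325/9216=-0.36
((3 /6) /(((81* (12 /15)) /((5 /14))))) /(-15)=-5 /27216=-0.00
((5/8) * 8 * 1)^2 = 25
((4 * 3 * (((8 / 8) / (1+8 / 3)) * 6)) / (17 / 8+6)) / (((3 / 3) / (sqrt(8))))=3456 * sqrt(2) / 715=6.84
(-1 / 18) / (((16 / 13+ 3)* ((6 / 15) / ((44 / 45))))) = -0.03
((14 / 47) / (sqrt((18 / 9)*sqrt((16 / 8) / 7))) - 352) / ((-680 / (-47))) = -2068 / 85 + 7*14^(1 / 4) / 680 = -24.31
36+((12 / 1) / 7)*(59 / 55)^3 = 44391048 / 1164625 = 38.12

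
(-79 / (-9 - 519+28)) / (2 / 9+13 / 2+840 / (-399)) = 13509 / 394750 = 0.03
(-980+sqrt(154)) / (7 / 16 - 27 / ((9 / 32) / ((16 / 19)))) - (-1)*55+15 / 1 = 82.03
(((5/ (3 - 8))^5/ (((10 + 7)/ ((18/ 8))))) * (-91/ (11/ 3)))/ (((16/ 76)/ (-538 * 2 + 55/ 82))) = -4116366891/ 245344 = -16777.94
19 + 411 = 430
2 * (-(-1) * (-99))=-198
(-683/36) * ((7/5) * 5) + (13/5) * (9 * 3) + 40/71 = -792899/12780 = -62.04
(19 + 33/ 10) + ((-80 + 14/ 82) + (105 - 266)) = -89597/ 410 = -218.53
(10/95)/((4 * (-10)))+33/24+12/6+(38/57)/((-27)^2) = 5606801/1662120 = 3.37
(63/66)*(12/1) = 126/11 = 11.45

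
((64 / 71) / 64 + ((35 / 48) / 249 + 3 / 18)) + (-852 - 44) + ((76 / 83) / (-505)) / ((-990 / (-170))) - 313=-5698275244457 / 4713928560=-1208.82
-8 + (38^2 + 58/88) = 63213/44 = 1436.66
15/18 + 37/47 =457/282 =1.62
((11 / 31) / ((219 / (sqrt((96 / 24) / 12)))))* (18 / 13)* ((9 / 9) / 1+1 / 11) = 24* sqrt(3) / 29419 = 0.00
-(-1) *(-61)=-61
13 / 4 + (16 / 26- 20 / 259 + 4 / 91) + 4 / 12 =24043 / 5772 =4.17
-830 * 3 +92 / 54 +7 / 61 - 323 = -4630016 / 1647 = -2811.18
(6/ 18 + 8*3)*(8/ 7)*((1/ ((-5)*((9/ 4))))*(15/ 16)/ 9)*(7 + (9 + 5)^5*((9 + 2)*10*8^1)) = -3290458502/ 27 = -121868833.41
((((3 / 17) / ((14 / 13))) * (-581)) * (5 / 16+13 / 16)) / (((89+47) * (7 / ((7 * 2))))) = -29133 / 18496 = -1.58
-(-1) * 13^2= 169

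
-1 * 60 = -60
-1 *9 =-9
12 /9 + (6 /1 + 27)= 103 /3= 34.33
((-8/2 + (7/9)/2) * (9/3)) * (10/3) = -325/9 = -36.11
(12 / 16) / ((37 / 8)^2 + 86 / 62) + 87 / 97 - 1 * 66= -285236829 / 4383527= -65.07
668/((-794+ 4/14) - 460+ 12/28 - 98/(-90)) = -105210/197221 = -0.53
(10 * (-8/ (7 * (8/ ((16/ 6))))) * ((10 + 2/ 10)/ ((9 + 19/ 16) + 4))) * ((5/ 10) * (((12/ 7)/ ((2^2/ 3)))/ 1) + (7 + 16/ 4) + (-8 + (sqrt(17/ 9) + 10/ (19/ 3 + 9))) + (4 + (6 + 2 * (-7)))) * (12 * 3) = -52224 * sqrt(17)/ 1589 - 7441920/ 255829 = -164.60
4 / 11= 0.36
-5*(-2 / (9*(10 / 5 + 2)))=5 / 18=0.28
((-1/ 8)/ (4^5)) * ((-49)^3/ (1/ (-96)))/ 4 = -352947/ 1024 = -344.67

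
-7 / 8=-0.88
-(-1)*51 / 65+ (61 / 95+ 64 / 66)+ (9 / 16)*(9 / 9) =1929451 / 652080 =2.96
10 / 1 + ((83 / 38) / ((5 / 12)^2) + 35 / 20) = 24.33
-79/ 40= -1.98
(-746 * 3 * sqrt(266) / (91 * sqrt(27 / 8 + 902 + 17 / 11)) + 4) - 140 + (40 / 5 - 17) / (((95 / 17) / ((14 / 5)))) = -66742 / 475 - 2984 * sqrt(116760567) / 2420873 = -153.83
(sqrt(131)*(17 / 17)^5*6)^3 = 28296*sqrt(131) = 323862.52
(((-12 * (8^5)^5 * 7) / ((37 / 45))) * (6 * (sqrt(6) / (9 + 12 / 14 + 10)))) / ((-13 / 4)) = 23991132890252315972044062720 * sqrt(6) / 66859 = 878954724605830024317605.90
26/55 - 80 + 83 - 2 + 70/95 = 2309/1045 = 2.21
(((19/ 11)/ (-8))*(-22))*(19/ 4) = 361/ 16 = 22.56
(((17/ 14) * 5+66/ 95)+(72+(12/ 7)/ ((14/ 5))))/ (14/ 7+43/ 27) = 19953351/ 903070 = 22.10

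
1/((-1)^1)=-1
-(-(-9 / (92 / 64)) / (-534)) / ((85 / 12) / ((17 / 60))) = 24 / 51175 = 0.00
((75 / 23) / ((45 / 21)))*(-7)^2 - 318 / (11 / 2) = 16.75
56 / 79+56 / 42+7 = 2143 / 237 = 9.04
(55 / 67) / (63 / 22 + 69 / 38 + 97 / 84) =193116 / 1372495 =0.14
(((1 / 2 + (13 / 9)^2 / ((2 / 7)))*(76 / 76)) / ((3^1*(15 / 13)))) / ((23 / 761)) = 6252376 / 83835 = 74.58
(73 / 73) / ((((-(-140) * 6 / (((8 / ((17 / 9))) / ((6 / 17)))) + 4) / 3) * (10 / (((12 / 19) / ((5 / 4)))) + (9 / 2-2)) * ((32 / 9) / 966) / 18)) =352107 / 39590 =8.89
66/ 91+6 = 6.73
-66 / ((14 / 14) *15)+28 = 118 / 5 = 23.60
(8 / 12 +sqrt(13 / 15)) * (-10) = -15.98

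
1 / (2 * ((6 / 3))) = 1 / 4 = 0.25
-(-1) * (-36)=-36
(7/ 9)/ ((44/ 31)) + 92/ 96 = 1193/ 792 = 1.51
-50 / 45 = -10 / 9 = -1.11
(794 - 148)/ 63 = 646/ 63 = 10.25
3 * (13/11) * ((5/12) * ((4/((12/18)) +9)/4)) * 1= 975/176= 5.54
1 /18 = 0.06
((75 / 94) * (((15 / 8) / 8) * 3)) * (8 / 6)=1125 / 1504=0.75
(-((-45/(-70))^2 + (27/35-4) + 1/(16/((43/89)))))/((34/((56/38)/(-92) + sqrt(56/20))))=-57157/43560160 + 57157 * sqrt(70)/3488800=0.14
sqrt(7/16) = sqrt(7)/4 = 0.66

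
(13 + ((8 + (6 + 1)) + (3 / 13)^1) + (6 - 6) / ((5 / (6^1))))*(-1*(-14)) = 5138 / 13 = 395.23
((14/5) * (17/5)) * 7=1666/25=66.64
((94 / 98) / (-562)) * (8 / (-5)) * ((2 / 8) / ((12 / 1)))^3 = 47 / 1903426560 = 0.00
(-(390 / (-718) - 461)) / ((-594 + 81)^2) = 165694 / 94477671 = 0.00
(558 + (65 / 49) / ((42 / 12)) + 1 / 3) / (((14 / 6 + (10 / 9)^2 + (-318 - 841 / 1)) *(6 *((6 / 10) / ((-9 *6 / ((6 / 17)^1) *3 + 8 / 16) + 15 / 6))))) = 196620930 / 3210137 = 61.25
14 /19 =0.74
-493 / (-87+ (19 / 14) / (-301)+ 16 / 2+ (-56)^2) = -2077502 / 12882179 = -0.16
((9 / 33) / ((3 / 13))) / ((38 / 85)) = 1105 / 418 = 2.64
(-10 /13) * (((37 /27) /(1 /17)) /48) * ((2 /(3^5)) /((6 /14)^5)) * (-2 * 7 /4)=370006105 /497428776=0.74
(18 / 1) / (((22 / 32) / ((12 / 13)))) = 24.17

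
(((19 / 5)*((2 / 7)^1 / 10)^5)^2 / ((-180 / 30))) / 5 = -361 / 2068910515136718750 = -0.00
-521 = -521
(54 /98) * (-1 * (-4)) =108 /49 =2.20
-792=-792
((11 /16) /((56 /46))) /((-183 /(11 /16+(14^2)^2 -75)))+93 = -11071653 /437248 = -25.32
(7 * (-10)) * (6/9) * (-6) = 280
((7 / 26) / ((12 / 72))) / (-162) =-7 / 702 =-0.01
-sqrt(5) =-2.24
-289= -289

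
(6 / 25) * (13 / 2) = 39 / 25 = 1.56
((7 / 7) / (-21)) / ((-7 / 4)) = 4 / 147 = 0.03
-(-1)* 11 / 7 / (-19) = -11 / 133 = -0.08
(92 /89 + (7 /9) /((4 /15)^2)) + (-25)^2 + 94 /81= 73604663 /115344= 638.13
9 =9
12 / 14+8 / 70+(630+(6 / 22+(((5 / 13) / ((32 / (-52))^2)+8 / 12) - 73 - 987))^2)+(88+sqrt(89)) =sqrt(89)+174881137934051 / 156119040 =1120187.59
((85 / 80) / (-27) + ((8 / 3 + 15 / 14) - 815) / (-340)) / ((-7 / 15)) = -603199 / 119952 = -5.03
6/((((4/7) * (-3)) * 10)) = -7/20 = -0.35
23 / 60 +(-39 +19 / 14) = -15649 / 420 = -37.26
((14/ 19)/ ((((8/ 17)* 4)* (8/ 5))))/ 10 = 119/ 4864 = 0.02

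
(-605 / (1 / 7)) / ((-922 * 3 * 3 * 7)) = 605 / 8298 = 0.07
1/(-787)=-1/787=-0.00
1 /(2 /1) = 1 /2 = 0.50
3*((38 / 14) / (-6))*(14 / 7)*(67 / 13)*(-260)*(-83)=-2113180 / 7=-301882.86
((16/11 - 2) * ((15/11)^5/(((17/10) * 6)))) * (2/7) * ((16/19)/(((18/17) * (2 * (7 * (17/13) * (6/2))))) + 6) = -12148875000/28038495947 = -0.43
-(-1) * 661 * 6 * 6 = 23796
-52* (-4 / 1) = 208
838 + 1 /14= 11733 /14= 838.07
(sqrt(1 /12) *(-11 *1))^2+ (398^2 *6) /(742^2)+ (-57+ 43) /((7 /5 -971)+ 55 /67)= 905455569019 /76577396196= 11.82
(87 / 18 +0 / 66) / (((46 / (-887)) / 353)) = -9080219 / 276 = -32899.34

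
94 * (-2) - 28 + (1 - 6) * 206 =-1246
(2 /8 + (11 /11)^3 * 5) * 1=21 /4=5.25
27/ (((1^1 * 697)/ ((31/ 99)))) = 93/ 7667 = 0.01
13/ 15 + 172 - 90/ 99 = 28373/ 165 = 171.96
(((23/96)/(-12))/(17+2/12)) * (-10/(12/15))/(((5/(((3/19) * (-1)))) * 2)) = -115/500992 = -0.00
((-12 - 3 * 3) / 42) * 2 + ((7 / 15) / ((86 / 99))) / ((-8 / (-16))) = 16 / 215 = 0.07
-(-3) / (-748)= -0.00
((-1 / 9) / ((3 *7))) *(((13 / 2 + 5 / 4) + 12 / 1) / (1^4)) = -79 / 756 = -0.10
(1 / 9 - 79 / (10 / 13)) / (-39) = 2.63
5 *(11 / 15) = 11 / 3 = 3.67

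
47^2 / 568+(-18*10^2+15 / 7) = -7132817 / 3976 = -1793.97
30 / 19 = 1.58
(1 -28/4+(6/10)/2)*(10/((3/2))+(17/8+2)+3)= -6289/80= -78.61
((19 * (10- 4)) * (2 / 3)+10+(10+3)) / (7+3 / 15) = 55 / 4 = 13.75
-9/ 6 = -3/ 2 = -1.50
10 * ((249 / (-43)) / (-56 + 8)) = 415 / 344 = 1.21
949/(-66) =-14.38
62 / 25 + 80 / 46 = 2426 / 575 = 4.22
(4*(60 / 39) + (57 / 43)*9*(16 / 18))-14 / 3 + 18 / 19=13.04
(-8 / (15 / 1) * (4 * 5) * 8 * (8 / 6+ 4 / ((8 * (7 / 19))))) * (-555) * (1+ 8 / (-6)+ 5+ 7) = 13379200 / 9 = 1486577.78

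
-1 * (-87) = 87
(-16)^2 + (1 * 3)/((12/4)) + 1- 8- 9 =241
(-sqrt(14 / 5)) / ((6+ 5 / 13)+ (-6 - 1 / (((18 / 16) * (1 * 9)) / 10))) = 1053 * sqrt(70) / 3175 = 2.77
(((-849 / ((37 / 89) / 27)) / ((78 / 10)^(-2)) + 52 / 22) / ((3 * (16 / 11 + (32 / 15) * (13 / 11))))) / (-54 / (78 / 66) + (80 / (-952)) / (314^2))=1301585413020750221 / 211450290955240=6155.51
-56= -56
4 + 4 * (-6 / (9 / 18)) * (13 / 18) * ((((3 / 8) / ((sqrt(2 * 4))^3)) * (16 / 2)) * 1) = 4-13 * sqrt(2) / 4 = -0.60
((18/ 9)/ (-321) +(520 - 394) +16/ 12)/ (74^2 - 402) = 6812/ 271459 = 0.03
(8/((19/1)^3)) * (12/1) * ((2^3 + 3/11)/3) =2912/75449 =0.04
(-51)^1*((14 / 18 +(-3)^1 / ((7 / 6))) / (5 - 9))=-1921 / 84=-22.87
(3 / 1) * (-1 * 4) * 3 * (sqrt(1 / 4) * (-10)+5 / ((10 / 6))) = 72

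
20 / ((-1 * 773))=-20 / 773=-0.03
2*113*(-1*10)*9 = -20340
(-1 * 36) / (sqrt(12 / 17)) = -6 * sqrt(51) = -42.85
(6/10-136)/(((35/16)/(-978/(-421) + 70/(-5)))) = 53250112/73675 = 722.77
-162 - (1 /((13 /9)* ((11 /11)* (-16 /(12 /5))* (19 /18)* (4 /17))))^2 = -15830597961 /97614400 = -162.17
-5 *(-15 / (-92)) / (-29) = 75 / 2668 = 0.03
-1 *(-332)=332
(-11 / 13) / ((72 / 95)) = -1045 / 936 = -1.12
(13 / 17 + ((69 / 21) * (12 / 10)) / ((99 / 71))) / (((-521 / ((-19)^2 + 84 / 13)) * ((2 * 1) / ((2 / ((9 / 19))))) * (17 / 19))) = -7155343817 / 1196890695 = -5.98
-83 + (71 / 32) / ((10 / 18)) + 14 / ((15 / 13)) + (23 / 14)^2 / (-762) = -199762657 / 2987040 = -66.88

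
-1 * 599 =-599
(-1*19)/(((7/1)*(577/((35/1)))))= -95/577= -0.16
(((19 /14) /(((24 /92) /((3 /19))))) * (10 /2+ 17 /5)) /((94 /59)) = 4071 /940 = 4.33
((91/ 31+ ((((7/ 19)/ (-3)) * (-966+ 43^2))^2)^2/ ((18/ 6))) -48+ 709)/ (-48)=-45248368445918497/ 47121988464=-960238.94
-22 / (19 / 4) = -88 / 19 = -4.63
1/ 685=0.00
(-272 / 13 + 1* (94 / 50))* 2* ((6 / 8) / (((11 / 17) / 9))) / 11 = -2840751 / 78650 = -36.12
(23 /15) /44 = 23 /660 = 0.03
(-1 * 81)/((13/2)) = -162/13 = -12.46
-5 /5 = -1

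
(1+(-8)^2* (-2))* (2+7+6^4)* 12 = -1988820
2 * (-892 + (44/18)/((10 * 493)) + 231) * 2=-58657096/22185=-2644.00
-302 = -302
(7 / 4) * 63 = 441 / 4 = 110.25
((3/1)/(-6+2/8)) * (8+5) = -6.78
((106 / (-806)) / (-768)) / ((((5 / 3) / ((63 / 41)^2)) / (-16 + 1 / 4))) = -13252491 / 3468508160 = -0.00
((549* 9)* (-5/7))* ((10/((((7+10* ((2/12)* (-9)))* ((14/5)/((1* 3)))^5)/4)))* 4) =93801796875/941192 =99662.76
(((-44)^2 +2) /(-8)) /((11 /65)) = -62985 /44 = -1431.48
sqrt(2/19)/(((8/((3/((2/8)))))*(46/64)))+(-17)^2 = 48*sqrt(38)/437+289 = 289.68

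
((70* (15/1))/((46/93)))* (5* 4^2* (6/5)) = 4687200/23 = 203791.30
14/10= 7/5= 1.40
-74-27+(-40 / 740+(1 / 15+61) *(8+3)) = 316727 / 555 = 570.68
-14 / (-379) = 14 / 379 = 0.04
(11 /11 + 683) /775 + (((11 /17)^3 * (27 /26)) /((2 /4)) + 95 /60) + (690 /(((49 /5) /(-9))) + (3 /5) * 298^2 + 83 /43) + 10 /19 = 1252057622224238681 /23778869396100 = 52654.21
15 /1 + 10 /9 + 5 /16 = 2365 /144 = 16.42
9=9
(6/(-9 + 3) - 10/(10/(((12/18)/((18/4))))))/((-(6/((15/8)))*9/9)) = 155/432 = 0.36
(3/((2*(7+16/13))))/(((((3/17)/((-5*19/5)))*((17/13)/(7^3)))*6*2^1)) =-1101373/2568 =-428.88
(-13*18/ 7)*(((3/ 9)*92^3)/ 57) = -20245888/ 133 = -152224.72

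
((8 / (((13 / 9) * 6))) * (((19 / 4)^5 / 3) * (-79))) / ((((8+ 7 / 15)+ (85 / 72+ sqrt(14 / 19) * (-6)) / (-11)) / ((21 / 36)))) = -20300184976615005 / 4933770737792+ 4357253312775 * sqrt(266) / 308360671112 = -3884.08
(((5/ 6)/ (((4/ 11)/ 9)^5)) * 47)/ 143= 2543645.53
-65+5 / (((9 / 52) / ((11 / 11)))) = -325 / 9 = -36.11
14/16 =7/8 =0.88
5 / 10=1 / 2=0.50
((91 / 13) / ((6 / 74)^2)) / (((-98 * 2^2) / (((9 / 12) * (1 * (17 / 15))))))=-23273 / 10080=-2.31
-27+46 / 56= -733 / 28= -26.18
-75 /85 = -0.88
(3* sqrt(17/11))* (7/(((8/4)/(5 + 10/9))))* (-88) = -1540* sqrt(187)/3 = -7019.73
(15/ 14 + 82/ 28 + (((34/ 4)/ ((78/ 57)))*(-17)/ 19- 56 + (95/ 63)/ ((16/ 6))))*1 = -124471/ 2184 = -56.99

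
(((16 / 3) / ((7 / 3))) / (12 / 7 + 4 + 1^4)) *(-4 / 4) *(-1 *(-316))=-5056 / 47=-107.57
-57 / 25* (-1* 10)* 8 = 912 / 5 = 182.40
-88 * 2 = -176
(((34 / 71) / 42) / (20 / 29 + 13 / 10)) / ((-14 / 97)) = -239105 / 6022149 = -0.04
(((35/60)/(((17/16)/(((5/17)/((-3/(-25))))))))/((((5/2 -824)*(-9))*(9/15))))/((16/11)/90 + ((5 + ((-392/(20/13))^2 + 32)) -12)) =1375000/294403176222633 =0.00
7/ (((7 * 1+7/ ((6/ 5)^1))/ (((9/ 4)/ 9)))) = 3/ 22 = 0.14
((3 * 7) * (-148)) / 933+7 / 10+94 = 284157 / 3110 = 91.37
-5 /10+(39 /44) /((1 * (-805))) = -17749 /35420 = -0.50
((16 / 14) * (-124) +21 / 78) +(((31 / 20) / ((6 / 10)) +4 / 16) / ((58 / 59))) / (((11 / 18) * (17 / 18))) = -7922091 / 58058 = -136.45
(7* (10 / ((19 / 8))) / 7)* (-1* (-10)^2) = -8000 / 19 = -421.05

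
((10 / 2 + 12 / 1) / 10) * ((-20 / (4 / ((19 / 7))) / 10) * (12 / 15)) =-323 / 175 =-1.85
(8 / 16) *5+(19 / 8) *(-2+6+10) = 143 / 4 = 35.75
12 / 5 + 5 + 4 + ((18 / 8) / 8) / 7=12813 / 1120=11.44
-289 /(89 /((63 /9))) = -2023 /89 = -22.73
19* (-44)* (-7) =5852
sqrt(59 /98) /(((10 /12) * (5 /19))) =57 * sqrt(118) /175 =3.54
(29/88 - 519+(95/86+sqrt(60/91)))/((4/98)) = -95964981/7568+7 * sqrt(1365)/13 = -12660.47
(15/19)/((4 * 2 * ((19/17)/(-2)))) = -0.18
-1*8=-8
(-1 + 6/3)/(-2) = -1/2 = -0.50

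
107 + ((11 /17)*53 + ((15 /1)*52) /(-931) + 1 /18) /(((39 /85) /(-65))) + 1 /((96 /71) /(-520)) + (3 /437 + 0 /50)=-11621044601 /2312604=-5025.09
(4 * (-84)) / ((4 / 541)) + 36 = -45408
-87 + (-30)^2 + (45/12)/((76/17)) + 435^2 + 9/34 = 982122087/5168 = 190039.10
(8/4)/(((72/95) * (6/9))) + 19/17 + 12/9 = 2615/408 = 6.41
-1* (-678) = 678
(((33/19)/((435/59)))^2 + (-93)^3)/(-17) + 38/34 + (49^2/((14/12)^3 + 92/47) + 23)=222997597214382782/4644192087025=48016.45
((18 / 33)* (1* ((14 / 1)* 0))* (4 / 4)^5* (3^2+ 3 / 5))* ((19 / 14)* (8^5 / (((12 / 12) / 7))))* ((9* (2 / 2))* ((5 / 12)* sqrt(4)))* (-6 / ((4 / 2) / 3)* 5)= 0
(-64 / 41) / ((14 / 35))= -160 / 41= -3.90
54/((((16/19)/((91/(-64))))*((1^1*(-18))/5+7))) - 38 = -564167/8704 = -64.82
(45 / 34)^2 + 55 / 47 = 158755 / 54332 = 2.92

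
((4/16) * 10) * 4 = 10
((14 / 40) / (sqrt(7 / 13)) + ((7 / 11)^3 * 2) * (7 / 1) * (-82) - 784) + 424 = -872924 / 1331 + sqrt(91) / 20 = -655.36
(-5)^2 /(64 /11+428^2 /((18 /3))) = 825 /1007704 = 0.00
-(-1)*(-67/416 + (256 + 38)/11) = 121567/4576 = 26.57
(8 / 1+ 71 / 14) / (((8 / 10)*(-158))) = -915 / 8848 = -0.10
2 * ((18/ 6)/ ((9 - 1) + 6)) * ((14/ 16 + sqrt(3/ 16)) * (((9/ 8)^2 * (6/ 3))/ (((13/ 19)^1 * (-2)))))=-4617/ 6656 - 4617 * sqrt(3)/ 23296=-1.04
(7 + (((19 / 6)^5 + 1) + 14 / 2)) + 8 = 2654947 / 7776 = 341.43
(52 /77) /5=52 /385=0.14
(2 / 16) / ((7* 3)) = 1 / 168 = 0.01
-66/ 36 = -11/ 6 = -1.83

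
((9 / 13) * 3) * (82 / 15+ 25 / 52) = 41751 / 3380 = 12.35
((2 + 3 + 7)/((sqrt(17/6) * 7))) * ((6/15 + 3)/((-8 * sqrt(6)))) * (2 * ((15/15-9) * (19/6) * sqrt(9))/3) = 76 * sqrt(17)/35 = 8.95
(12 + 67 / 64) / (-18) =-0.72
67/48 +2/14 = 517/336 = 1.54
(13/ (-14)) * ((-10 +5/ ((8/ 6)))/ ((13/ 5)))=125/ 56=2.23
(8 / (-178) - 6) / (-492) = 269 / 21894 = 0.01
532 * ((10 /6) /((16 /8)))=443.33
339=339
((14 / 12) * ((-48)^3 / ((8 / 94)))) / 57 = -505344 / 19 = -26597.05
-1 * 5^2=-25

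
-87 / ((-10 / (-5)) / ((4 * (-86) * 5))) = 74820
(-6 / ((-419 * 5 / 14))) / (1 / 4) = 336 / 2095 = 0.16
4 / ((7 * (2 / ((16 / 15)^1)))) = 0.30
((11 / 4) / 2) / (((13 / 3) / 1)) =33 / 104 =0.32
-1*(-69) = 69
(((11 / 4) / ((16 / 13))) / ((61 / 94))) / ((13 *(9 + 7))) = 517 / 31232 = 0.02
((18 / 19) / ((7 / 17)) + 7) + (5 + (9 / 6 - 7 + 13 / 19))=9.48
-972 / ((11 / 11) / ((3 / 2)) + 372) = -1458 / 559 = -2.61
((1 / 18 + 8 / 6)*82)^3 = 1076890625 / 729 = 1477216.22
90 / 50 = 9 / 5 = 1.80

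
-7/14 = -1/2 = -0.50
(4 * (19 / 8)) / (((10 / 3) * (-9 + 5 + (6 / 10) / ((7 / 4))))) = -399 / 512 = -0.78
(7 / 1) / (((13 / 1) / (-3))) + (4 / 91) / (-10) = -1.62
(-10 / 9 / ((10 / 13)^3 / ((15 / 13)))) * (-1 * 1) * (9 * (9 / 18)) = 507 / 40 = 12.68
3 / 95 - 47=-4462 / 95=-46.97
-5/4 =-1.25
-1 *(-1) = 1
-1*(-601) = 601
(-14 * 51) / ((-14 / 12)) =612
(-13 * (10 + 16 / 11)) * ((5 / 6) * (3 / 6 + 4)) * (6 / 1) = -36855 / 11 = -3350.45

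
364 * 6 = 2184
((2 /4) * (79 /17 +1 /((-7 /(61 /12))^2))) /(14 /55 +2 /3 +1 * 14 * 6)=34137455 /1120511616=0.03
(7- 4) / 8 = 3 / 8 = 0.38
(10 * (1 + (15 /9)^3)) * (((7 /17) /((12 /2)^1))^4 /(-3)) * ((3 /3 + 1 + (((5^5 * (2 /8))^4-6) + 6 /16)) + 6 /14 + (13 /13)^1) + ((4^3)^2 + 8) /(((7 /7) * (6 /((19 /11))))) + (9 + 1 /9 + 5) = -239279332623699540421 /1543115287296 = -155062511.92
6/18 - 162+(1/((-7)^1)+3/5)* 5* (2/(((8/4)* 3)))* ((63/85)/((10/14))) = -205117/1275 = -160.88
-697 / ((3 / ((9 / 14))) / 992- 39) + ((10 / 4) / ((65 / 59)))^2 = 903088961 / 39224900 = 23.02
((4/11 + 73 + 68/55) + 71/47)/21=5962/1645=3.62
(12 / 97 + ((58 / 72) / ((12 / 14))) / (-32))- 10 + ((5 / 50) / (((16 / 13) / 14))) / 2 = -31300303 / 3352320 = -9.34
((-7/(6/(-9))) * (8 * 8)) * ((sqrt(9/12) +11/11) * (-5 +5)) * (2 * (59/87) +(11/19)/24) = 0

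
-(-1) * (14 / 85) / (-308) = -1 / 1870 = -0.00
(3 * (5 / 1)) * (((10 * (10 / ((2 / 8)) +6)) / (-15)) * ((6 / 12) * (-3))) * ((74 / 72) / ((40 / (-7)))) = -5957 / 48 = -124.10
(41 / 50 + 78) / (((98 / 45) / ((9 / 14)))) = 45603 / 1960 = 23.27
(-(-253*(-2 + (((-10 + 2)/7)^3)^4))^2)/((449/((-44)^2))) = -2426030.38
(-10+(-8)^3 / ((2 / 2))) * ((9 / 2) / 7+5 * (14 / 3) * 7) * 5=-2995845 / 7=-427977.86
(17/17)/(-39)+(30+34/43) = 30.77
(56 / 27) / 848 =0.00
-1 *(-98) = 98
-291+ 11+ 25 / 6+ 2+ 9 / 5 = -8161 / 30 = -272.03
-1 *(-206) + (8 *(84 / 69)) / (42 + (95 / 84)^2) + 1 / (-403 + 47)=206.22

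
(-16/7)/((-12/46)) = 184/21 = 8.76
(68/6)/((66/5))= 85/99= 0.86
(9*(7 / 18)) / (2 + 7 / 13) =91 / 66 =1.38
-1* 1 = -1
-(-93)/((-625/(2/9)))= -62/1875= -0.03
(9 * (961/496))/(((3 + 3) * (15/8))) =31/20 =1.55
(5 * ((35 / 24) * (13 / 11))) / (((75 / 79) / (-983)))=-7066787 / 792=-8922.71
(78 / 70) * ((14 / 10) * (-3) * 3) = -351 / 25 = -14.04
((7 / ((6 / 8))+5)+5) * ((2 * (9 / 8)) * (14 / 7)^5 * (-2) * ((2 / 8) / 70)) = -9.94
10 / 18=5 / 9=0.56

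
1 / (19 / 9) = 9 / 19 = 0.47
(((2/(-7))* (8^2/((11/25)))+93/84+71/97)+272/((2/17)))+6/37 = 2511985565/1105412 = 2272.44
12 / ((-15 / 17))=-68 / 5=-13.60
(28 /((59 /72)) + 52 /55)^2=12984146704 /10530025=1233.06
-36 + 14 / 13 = -454 / 13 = -34.92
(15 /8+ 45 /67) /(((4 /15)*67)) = 20475 /143648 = 0.14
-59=-59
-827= -827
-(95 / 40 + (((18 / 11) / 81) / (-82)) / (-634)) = -24447361 / 10293624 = -2.38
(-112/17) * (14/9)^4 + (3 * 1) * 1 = -3967981/111537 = -35.58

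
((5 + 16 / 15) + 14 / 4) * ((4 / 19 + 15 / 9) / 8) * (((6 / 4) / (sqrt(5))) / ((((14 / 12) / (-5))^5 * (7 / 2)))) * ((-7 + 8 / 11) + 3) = 3198123000 * sqrt(5) / 3512663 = 2035.84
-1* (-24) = 24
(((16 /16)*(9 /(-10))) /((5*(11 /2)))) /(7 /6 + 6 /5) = -54 /3905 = -0.01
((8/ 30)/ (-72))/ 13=-1/ 3510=-0.00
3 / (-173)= -3 / 173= -0.02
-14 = -14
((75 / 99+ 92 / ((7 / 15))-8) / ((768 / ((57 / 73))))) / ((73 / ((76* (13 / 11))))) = 205867831 / 866623296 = 0.24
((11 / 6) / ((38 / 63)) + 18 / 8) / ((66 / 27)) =1809 / 836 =2.16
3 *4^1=12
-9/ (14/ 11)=-99/ 14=-7.07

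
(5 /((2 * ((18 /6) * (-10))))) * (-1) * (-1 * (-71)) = 5.92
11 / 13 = 0.85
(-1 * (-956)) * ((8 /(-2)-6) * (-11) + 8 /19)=2005688 /19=105562.53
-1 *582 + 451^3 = 91733269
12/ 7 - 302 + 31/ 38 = -299.47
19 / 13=1.46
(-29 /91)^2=841 /8281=0.10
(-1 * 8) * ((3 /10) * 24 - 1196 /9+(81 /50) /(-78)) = 2941606 /2925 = 1005.68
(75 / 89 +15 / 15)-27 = -2239 / 89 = -25.16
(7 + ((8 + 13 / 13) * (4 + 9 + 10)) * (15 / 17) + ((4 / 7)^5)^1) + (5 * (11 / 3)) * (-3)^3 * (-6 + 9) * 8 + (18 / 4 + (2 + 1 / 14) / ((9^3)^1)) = -2434023105550 / 208289151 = -11685.79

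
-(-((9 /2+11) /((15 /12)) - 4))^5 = 130691232 /3125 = 41821.19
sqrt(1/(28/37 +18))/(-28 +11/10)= -5*sqrt(25678)/93343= -0.01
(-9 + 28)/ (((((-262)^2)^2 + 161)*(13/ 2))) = 38/ 61255985661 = 0.00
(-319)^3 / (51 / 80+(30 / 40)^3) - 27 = -10387772033 / 339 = -30642395.38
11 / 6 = 1.83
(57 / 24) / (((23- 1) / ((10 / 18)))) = 95 / 1584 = 0.06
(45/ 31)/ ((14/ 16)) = 360/ 217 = 1.66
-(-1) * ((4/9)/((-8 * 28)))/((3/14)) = -1/108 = -0.01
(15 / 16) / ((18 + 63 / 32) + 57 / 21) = 210 / 5081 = 0.04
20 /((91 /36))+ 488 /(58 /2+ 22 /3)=21.34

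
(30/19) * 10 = 300/19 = 15.79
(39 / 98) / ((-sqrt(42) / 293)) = -3809* sqrt(42) / 1372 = -17.99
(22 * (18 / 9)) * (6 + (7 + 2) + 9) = 1056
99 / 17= 5.82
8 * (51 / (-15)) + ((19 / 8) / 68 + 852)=2243551 / 2720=824.83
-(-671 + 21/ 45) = 10058/ 15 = 670.53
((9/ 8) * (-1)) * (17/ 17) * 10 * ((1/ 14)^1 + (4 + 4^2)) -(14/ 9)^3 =-9371869/ 40824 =-229.57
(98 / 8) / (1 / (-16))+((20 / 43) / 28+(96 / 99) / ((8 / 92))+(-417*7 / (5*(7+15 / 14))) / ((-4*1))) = -1871645561 / 11224290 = -166.75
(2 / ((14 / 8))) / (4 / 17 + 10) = 68 / 609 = 0.11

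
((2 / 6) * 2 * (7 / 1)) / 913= 14 / 2739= 0.01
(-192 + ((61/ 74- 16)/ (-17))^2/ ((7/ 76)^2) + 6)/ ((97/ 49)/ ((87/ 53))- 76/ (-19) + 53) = -77638878213/ 49085596306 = -1.58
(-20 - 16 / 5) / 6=-58 / 15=-3.87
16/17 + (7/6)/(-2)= 0.36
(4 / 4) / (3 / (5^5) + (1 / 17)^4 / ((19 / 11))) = 4959059375 / 4795072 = 1034.20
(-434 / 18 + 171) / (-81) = -1322 / 729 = -1.81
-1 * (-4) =4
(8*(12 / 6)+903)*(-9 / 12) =-2757 / 4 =-689.25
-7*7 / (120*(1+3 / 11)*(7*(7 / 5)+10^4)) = -77 / 2402352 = -0.00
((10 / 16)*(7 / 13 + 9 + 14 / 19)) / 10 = 1269 / 1976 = 0.64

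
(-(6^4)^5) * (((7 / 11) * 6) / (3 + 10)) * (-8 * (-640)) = -786220310951142359040 / 143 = -5498044132525471042.24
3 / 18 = 1 / 6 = 0.17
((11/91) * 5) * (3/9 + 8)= 1375/273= 5.04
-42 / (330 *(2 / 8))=-28 / 55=-0.51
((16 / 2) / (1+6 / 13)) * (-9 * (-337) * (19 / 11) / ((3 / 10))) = 1051440 / 11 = 95585.45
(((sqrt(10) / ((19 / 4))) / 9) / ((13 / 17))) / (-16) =-17 * sqrt(10) / 8892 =-0.01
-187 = -187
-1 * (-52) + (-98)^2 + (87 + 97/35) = 341102/35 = 9745.77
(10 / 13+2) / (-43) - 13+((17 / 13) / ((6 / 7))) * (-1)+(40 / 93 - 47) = -2119681 / 34658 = -61.16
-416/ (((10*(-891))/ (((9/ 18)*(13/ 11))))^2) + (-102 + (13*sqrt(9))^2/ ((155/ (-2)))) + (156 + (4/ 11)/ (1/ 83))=64.56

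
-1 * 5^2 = -25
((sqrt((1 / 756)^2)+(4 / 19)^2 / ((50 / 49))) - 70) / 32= -477297623 / 218332800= -2.19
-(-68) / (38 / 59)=2006 / 19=105.58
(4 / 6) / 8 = 1 / 12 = 0.08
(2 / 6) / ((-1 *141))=-1 / 423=-0.00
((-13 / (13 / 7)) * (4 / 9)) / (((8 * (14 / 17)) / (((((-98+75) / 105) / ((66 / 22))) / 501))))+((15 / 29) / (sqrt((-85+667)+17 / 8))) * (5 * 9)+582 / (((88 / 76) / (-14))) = -439769799739 / 62494740+1350 * sqrt(9346) / 135517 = -7035.95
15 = 15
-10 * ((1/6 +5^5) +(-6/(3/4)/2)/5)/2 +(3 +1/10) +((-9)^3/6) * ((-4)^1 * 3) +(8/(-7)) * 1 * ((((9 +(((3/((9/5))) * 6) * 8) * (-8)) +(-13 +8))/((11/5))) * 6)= -14066047/1155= -12178.40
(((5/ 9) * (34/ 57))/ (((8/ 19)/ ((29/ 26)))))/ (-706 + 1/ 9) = -2465/ 1982136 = -0.00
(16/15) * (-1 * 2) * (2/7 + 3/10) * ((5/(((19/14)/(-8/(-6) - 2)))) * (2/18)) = 2624/7695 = 0.34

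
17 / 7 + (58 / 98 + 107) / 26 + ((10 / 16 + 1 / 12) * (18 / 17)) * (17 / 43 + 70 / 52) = 1725161 / 219128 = 7.87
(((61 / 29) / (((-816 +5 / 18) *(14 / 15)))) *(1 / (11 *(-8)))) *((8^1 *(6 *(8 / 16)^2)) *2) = 0.00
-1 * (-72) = 72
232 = 232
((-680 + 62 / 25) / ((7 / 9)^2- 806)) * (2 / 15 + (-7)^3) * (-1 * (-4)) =-9408110472 / 8154625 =-1153.71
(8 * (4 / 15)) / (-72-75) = -32 / 2205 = -0.01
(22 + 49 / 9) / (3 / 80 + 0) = 19760 / 27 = 731.85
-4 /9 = -0.44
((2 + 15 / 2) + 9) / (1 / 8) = 148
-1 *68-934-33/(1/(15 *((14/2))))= -4467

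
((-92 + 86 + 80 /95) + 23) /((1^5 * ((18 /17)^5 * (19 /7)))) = 1123106887 /227378016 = 4.94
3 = 3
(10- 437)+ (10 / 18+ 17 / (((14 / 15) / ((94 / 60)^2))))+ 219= -410101 / 2520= -162.74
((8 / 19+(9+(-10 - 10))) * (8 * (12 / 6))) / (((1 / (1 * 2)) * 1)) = -6432 / 19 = -338.53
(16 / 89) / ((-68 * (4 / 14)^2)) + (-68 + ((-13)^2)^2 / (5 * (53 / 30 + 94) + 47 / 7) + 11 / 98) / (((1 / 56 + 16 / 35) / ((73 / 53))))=-40070618564091 / 1522458971887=-26.32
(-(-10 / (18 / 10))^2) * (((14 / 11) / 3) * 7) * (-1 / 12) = 61250 / 8019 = 7.64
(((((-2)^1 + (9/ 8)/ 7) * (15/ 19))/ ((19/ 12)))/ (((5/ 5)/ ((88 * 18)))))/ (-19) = 3670920/ 48013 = 76.46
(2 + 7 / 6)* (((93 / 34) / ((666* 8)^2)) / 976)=589 / 1884027174912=0.00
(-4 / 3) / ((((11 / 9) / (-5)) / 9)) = 49.09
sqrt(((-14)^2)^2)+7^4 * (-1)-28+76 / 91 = -203127 / 91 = -2232.16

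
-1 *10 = -10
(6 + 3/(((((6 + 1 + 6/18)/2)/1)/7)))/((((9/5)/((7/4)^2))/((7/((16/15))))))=368725/2816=130.94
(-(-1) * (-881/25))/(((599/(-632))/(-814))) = -453228688/14975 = -30265.69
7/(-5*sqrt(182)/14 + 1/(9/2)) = -2835*sqrt(182)/26269-1764/26269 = -1.52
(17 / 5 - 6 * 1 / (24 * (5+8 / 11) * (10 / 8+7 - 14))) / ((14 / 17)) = 4.14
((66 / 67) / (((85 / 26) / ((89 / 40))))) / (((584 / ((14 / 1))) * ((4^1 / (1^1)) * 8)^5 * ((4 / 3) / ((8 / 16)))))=801801 / 4463920572006400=0.00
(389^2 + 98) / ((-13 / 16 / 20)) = -48454080 / 13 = -3727236.92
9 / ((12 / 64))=48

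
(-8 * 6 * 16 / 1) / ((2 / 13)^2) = -32448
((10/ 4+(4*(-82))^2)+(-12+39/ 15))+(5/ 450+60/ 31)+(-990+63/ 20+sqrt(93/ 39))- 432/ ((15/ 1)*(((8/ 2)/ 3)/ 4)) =sqrt(403)/ 13+118860469/ 1116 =106507.34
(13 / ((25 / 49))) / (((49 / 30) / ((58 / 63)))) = 1508 / 105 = 14.36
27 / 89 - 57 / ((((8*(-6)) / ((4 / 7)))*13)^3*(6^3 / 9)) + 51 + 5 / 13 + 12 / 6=49776576387227 / 927145529856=53.69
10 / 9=1.11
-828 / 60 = -69 / 5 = -13.80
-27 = -27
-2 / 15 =-0.13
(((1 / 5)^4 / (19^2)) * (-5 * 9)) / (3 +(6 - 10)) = 9 / 45125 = 0.00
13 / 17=0.76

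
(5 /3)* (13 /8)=65 /24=2.71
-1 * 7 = -7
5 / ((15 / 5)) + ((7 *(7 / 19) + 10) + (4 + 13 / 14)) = 15301 / 798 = 19.17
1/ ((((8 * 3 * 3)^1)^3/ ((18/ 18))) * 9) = 1/ 3359232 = 0.00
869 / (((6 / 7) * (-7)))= -869 / 6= -144.83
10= 10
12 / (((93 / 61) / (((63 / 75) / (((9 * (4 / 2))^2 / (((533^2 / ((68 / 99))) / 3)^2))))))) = 4169865831438307 / 10750800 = 387865631.53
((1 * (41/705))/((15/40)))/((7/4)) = 1312/14805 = 0.09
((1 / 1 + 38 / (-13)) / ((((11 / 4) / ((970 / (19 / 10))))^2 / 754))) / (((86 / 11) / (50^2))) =-2728610000000000 / 170753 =-15979865653.90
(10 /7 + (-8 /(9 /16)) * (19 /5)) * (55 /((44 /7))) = -8287 /18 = -460.39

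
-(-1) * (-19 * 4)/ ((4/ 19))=-361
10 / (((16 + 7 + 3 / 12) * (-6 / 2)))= -40 / 279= -0.14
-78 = -78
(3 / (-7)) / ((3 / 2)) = -2 / 7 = -0.29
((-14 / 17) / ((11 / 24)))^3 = -37933056 / 6539203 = -5.80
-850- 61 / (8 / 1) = -857.62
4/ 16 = 1/ 4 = 0.25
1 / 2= 0.50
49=49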